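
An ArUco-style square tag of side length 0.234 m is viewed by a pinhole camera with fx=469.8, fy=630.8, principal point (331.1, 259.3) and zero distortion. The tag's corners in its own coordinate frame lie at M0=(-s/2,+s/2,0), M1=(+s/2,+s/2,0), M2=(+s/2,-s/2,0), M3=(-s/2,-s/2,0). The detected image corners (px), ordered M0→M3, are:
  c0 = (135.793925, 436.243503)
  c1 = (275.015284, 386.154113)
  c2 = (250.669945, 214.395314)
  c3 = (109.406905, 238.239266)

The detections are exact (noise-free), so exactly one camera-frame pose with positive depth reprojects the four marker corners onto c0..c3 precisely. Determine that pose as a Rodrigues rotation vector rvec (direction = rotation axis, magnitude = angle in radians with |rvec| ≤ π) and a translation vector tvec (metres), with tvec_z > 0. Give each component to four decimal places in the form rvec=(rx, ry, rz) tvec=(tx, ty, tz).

Intrinsics K: fx=469.8, fy=630.8, cx=331.1, cy=259.3
Marker side s = 0.234 m; corners in marker frame (Z=0):
  M0 = (-0.1170, +0.1170, 0)
  M1 = (+0.1170, +0.1170, 0)
  M2 = (+0.1170, -0.1170, 0)
  M3 = (-0.1170, -0.1170, 0)
Detected image corners:
  c0 = (135.793925, 436.243503) px
  c1 = (275.015284, 386.154113) px
  c2 = (250.669945, 214.395314) px
  c3 = (109.406905, 238.239266) px
Planar DLT: solve 8×8 A·h = b for H (H[2,2]=1):
  H  [+714.49822 +99.26012 +197.55538]
  H  [+32.77840 +771.55473 +316.96999]
  H  [+0.59749 -0.04586 +1.00000]
B = K⁻¹H; ‖b₁‖=1.266481, ‖b₂‖=1.266481; λ = 2/(‖b₁‖+‖b₂‖) = 0.789589, sign → tz>0 ⇒ λ=+0.789589
r₁ = λ·B[:,0] = (+0.86836,-0.15290,+0.47177); r₂ = λ·B[:,1] = (+0.19234,+0.98066,-0.03621)
r₃ = r₁×r₂ = (-0.45711,+0.12218,+0.88098); SVD([r₁ r₂ r₃]) → R = UVᵀ:
  R  [+0.86836 +0.19234 -0.45711]
  R  [-0.15290 +0.98066 +0.12218]
  R  [+0.47177 -0.03621 +0.88098]
t = (-0.22445, +0.07219, +0.78959) m
tr R = 2.729999; θ = arccos((tr R − 1)/2) = 0.525647 rad = 30.117°
axis k = ((R−Rᵀ)₃₂, (R−Rᵀ)₁₃, (R−Rᵀ)₂₁) / (2 sinθ) = (-0.157831, -0.925601, -0.344023)
rvec = θ·k = (-0.082963, -0.486540, -0.180835)

rvec=(-0.0830, -0.4865, -0.1808) tvec=(-0.2244, 0.0722, 0.7896)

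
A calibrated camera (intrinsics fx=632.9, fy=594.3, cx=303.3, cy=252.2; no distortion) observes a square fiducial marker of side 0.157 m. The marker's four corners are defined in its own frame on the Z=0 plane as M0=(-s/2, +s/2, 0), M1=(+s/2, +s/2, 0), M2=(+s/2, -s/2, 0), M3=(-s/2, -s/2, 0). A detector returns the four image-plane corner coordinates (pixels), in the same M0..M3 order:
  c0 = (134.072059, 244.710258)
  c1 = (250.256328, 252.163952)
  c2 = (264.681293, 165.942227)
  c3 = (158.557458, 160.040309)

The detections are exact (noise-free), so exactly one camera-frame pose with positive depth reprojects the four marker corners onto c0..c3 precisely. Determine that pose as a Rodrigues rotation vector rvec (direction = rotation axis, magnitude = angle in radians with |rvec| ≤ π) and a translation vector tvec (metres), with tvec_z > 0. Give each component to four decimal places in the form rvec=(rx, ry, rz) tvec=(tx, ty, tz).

Intrinsics K: fx=632.9, fy=594.3, cx=303.3, cy=252.2
Marker side s = 0.157 m; corners in marker frame (Z=0):
  M0 = (-0.0785, +0.0785, 0)
  M1 = (+0.0785, +0.0785, 0)
  M2 = (+0.0785, -0.0785, 0)
  M3 = (-0.0785, -0.0785, 0)
Detected image corners:
  c0 = (134.072059, 244.710258) px
  c1 = (250.256328, 252.163952) px
  c2 = (264.681293, 165.942227) px
  c3 = (158.557458, 160.040309) px
Planar DLT: solve 8×8 A·h = b for H (H[2,2]=1):
  H  [+692.44167 -242.94401 +202.03737]
  H  [+27.97380 +423.11336 +203.72163]
  H  [-0.06967 -0.58868 +1.00000]
B = K⁻¹H; ‖b₁‖=1.132211, ‖b₂‖=1.132211; λ = 2/(‖b₁‖+‖b₂‖) = 0.883228, sign → tz>0 ⇒ λ=+0.883228
r₁ = λ·B[:,0] = (+0.99581,+0.06769,-0.06153); r₂ = λ·B[:,1] = (-0.08987,+0.84946,-0.51994)
r₃ = r₁×r₂ = (+0.01708,+0.52329,+0.85198); SVD([r₁ r₂ r₃]) → R = UVᵀ:
  R  [+0.99581 -0.08987 +0.01708]
  R  [+0.06769 +0.84946 +0.52329]
  R  [-0.06153 -0.51994 +0.85198]
t = (-0.14131, -0.07205, +0.88323) m
tr R = 2.697251; θ = arccos((tr R − 1)/2) = 0.557415 rad = 31.938°
axis k = ((R−Rᵀ)₃₂, (R−Rᵀ)₁₃, (R−Rᵀ)₂₁) / (2 sinθ) = (-0.986054, +0.074300, +0.148917)
rvec = θ·k = (-0.549641, +0.041416, +0.083009)

rvec=(-0.5496, 0.0414, 0.0830) tvec=(-0.1413, -0.0720, 0.8832)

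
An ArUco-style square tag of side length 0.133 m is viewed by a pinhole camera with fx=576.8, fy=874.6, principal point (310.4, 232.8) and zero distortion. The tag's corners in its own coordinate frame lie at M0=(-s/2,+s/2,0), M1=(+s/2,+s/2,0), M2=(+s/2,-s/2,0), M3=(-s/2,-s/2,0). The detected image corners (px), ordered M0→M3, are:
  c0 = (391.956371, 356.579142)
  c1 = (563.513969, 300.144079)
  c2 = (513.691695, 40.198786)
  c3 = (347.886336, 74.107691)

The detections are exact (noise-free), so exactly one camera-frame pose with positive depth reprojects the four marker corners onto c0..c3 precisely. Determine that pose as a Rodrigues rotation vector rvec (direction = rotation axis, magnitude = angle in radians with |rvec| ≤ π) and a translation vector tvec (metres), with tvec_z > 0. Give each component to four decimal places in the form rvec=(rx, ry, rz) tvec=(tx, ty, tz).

rvec=(-0.1930, -0.2140, -0.1930) tvec=(0.1041, -0.0209, 0.4104)

Intrinsics K: fx=576.8, fy=874.6, cx=310.4, cy=232.8
Marker side s = 0.133 m; corners in marker frame (Z=0):
  M0 = (-0.0665, +0.0665, 0)
  M1 = (+0.0665, +0.0665, 0)
  M2 = (+0.0665, -0.0665, 0)
  M3 = (-0.0665, -0.0665, 0)
Detected image corners:
  c0 = (391.956371, 356.579142) px
  c1 = (563.513969, 300.144079) px
  c2 = (513.691695, 40.198786) px
  c3 = (347.886336, 74.107691) px
Planar DLT: solve 8×8 A·h = b for H (H[2,2]=1):
  H  [+1520.26934 +167.00961 +456.73884]
  H  [-230.14661 +1956.77777 +188.21471]
  H  [+0.55602 -0.41115 +1.00000]
B = K⁻¹H; ‖b₁‖=2.436664, ‖b₂‖=2.436664; λ = 2/(‖b₁‖+‖b₂‖) = 0.410397, sign → tz>0 ⇒ λ=+0.410397
r₁ = λ·B[:,0] = (+0.95888,-0.16873,+0.22819); r₂ = λ·B[:,1] = (+0.20963,+0.96311,-0.16873)
r₃ = r₁×r₂ = (-0.19130,+0.20963,+0.95888); SVD([r₁ r₂ r₃]) → R = UVᵀ:
  R  [+0.95888 +0.20963 -0.19130]
  R  [-0.16873 +0.96311 +0.20963]
  R  [+0.22819 -0.16873 +0.95888]
t = (+0.10412, -0.02092, +0.41040) m
tr R = 2.880880; θ = arccos((tr R − 1)/2) = 0.346874 rad = 19.874°
axis k = ((R−Rᵀ)₃₂, (R−Rᵀ)₁₃, (R−Rᵀ)₂₁) / (2 sinθ) = (-0.556485, -0.616969, -0.556483)
rvec = θ·k = (-0.193030, -0.214011, -0.193030)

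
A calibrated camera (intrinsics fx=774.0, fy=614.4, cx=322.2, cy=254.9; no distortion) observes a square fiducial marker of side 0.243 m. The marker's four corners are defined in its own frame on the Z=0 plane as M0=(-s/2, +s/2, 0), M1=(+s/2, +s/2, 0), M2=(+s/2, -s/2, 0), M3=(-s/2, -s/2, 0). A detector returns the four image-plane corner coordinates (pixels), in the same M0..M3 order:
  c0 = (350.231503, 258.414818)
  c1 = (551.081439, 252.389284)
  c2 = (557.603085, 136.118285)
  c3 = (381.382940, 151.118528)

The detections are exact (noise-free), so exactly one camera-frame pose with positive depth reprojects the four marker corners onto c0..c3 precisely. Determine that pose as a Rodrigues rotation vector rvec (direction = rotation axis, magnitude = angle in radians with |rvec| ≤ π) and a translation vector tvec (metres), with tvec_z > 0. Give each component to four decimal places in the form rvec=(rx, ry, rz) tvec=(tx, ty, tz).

Intrinsics K: fx=774.0, fy=614.4, cx=322.2, cy=254.9
Marker side s = 0.243 m; corners in marker frame (Z=0):
  M0 = (-0.1215, +0.1215, 0)
  M1 = (+0.1215, +0.1215, 0)
  M2 = (+0.1215, -0.1215, 0)
  M3 = (-0.1215, -0.1215, 0)
Detected image corners:
  c0 = (350.231503, 258.414818) px
  c1 = (551.081439, 252.389284) px
  c2 = (557.603085, 136.118285) px
  c3 = (381.382940, 151.118528) px
Planar DLT: solve 8×8 A·h = b for H (H[2,2]=1):
  H  [+595.38648 -344.89974 +456.32922]
  H  [-121.28102 +344.22901 +195.84413]
  H  [-0.38457 -0.57603 +1.00000]
B = K⁻¹H; ‖b₁‖=1.006462, ‖b₂‖=1.006462; λ = 2/(‖b₁‖+‖b₂‖) = 0.993580, sign → tz>0 ⇒ λ=+0.993580
r₁ = λ·B[:,0] = (+0.92336,-0.03761,-0.38210); r₂ = λ·B[:,1] = (-0.20450,+0.79412,-0.57233)
r₃ = r₁×r₂ = (+0.32496,+0.60660,+0.72556); SVD([r₁ r₂ r₃]) → R = UVᵀ:
  R  [+0.92336 -0.20450 +0.32496]
  R  [-0.03761 +0.79412 +0.60660]
  R  [-0.38210 -0.57233 +0.72556]
t = (+0.17218, -0.09550, +0.99358) m
tr R = 2.443033; θ = arccos((tr R − 1)/2) = 0.764806 rad = 43.820°
axis k = ((R−Rᵀ)₃₂, (R−Rᵀ)₁₃, (R−Rᵀ)₂₁) / (2 sinθ) = (-0.851339, +0.510586, +0.120518)
rvec = θ·k = (-0.651109, +0.390499, +0.092173)

rvec=(-0.6511, 0.3905, 0.0922) tvec=(0.1722, -0.0955, 0.9936)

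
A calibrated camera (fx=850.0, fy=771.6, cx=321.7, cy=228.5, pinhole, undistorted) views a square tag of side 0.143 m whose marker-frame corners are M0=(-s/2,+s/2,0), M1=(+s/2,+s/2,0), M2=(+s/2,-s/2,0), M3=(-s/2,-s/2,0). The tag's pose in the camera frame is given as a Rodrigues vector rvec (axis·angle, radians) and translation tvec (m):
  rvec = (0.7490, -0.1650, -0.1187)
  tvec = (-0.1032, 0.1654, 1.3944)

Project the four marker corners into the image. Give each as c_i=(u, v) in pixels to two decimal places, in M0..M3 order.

c0=(221.15, 351.68) c1=(304.33, 337.77) c2=(298.73, 286.43) c3=(209.39, 300.78)

Intrinsics K: fx=850.0, fy=771.6, cx=321.7, cy=228.5
Marker side s = 0.143 m; corners in marker frame (Z=0):
  M0 = (-0.0715, +0.0715, 0)
  M1 = (+0.0715, +0.0715, 0)
  M2 = (+0.0715, -0.0715, 0)
  M3 = (-0.0715, -0.0715, 0)
rvec = (0.7490, -0.1650, -0.1187), |rvec| = θ = 0.77609 rad = 44.467°
Rodrigues: sinθ=0.70049, 1−cosθ=0.28634; R = I + sinθ·[k]× + (1−cosθ)·[k]×²:
    [+0.98036 +0.04839 -0.19119]
    [-0.16589 +0.72660 -0.66673]
    [+0.10666 +0.68535 +0.72036]
t = (-0.1032, 0.1654, 1.3944) m
M0: Pc = R·M0+t = (-0.16984, +0.22921, +1.43578); u = 850.0·(-0.16984)/1.43578 + 321.7 = 221.1546, v = 771.6·(+0.22921)/1.43578 + 228.5 = 351.6813
M1: Pc = R·M1+t = (-0.02964, +0.20549, +1.45103); u = 850.0·(-0.02964)/1.45103 + 321.7 = 304.3343, v = 771.6·(+0.20549)/1.45103 + 228.5 = 337.7719
M2: Pc = R·M2+t = (-0.03656, +0.10159, +1.35302); u = 850.0·(-0.03656)/1.35302 + 321.7 = 298.7297, v = 771.6·(+0.10159)/1.35302 + 228.5 = 286.4328
M3: Pc = R·M3+t = (-0.17676, +0.12531, +1.33777); u = 850.0·(-0.17676)/1.33777 + 321.7 = 209.3923, v = 771.6·(+0.12531)/1.33777 + 228.5 = 300.7759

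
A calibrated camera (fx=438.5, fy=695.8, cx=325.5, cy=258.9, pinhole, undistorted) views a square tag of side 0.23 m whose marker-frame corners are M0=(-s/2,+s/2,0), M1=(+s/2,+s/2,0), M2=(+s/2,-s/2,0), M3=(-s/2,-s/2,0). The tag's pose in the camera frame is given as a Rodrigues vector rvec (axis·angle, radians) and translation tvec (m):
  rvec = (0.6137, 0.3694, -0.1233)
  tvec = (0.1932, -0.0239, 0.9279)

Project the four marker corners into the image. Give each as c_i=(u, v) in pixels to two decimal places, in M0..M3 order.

Intrinsics K: fx=438.5, fy=695.8, cx=325.5, cy=258.9
Marker side s = 0.23 m; corners in marker frame (Z=0):
  M0 = (-0.1150, +0.1150, 0)
  M1 = (+0.1150, +0.1150, 0)
  M2 = (+0.1150, -0.1150, 0)
  M3 = (-0.1150, -0.1150, 0)
rvec = (0.6137, 0.3694, -0.1233), |rvec| = θ = 0.72683 rad = 41.644°
Rodrigues: sinθ=0.66451, 1−cosθ=0.25272; R = I + sinθ·[k]× + (1−cosθ)·[k]×²:
    [+0.92745 +0.22117 +0.30153]
    [-0.00428 +0.81256 -0.58286]
    [-0.37392 +0.53929 +0.75455]
t = (0.1932, -0.0239, 0.9279) m
M0: Pc = R·M0+t = (+0.11198, +0.07004, +1.03292); u = 438.5·(+0.11198)/1.03292 + 325.5 = 373.0376, v = 695.8·(+0.07004)/1.03292 + 258.9 = 306.0783
M1: Pc = R·M1+t = (+0.32529, +0.06905, +0.94692); u = 438.5·(+0.32529)/0.94692 + 325.5 = 476.1367, v = 695.8·(+0.06905)/0.94692 + 258.9 = 309.6399
M2: Pc = R·M2+t = (+0.27442, -0.11784, +0.82288); u = 438.5·(+0.27442)/0.82288 + 325.5 = 471.7349, v = 695.8·(-0.11784)/0.82288 + 258.9 = 159.2615
M3: Pc = R·M3+t = (+0.06111, -0.11685, +0.90888); u = 438.5·(+0.06111)/0.90888 + 325.5 = 354.9823, v = 695.8·(-0.11685)/0.90888 + 258.9 = 169.4432

c0=(373.04, 306.08) c1=(476.14, 309.64) c2=(471.73, 159.26) c3=(354.98, 169.44)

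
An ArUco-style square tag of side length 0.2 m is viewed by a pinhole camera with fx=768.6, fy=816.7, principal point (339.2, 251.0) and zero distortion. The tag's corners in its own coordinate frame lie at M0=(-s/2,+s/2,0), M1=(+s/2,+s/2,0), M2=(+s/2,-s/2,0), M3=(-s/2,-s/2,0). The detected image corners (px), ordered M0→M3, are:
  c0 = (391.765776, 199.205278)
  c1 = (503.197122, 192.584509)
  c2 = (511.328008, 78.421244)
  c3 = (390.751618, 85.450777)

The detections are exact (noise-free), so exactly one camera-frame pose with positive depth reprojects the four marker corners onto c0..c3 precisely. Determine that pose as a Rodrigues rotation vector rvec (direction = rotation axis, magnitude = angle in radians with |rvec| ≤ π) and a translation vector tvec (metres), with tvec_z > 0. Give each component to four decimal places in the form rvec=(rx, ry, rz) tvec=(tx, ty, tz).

rvec=(0.5488, -0.0228, -0.0528) tvec=(0.1895, -0.1780, 1.3236)

Intrinsics K: fx=768.6, fy=816.7, cx=339.2, cy=251.0
Marker side s = 0.2 m; corners in marker frame (Z=0):
  M0 = (-0.1000, +0.1000, 0)
  M1 = (+0.1000, +0.1000, 0)
  M2 = (+0.1000, -0.1000, 0)
  M3 = (-0.1000, -0.1000, 0)
Detected image corners:
  c0 = (391.765776, 199.205278) px
  c1 = (503.197122, 192.584509) px
  c2 = (511.328008, 78.421244) px
  c3 = (390.751618, 85.450777) px
Planar DLT: solve 8×8 A·h = b for H (H[2,2]=1):
  H  [+581.67095 +159.35847 +449.22343]
  H  [-33.29599 +624.57549 +141.16046]
  H  [+0.00568 +0.39434 +1.00000]
B = K⁻¹H; ‖b₁‖=0.755503, ‖b₂‖=0.755503; λ = 2/(‖b₁‖+‖b₂‖) = 1.323621, sign → tz>0 ⇒ λ=+1.323621
r₁ = λ·B[:,0] = (+0.99839,-0.05627,+0.00752); r₂ = λ·B[:,1] = (+0.04408,+0.85183,+0.52196)
r₃ = r₁×r₂ = (-0.03578,-0.52079,+0.85294); SVD([r₁ r₂ r₃]) → R = UVᵀ:
  R  [+0.99839 +0.04408 -0.03578]
  R  [-0.05627 +0.85183 -0.52079]
  R  [+0.00752 +0.52196 +0.85294]
t = (+0.18947, -0.17802, +1.32362) m
tr R = 2.703151; θ = arccos((tr R − 1)/2) = 0.551813 rad = 31.617°
axis k = ((R−Rᵀ)₃₂, (R−Rᵀ)₁₃, (R−Rᵀ)₂₁) / (2 sinθ) = (+0.994551, -0.041301, -0.095717)
rvec = θ·k = (+0.548806, -0.022791, -0.052818)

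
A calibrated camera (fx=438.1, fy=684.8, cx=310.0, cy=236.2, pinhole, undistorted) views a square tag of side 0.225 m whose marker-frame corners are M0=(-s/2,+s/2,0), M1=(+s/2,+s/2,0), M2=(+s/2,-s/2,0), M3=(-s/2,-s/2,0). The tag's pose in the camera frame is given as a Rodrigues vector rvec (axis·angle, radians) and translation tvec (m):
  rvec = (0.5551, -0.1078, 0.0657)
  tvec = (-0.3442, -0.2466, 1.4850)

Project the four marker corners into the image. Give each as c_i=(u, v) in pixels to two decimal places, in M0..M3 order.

c0=(176.56, 166.87) c1=(241.68, 171.34) c2=(242.36, 75.30) c3=(171.83, 68.62)

Intrinsics K: fx=438.1, fy=684.8, cx=310.0, cy=236.2
Marker side s = 0.225 m; corners in marker frame (Z=0):
  M0 = (-0.1125, +0.1125, 0)
  M1 = (+0.1125, +0.1125, 0)
  M2 = (+0.1125, -0.1125, 0)
  M3 = (-0.1125, -0.1125, 0)
rvec = (0.5551, -0.1078, 0.0657), |rvec| = θ = 0.56927 rad = 32.617°
Rodrigues: sinθ=0.53902, 1−cosθ=0.15771; R = I + sinθ·[k]× + (1−cosθ)·[k]×²:
    [+0.99224 -0.09133 -0.08432]
    [+0.03309 +0.84795 -0.52905]
    [+0.11982 +0.52215 +0.84439]
t = (-0.3442, -0.2466, 1.4850) m
M0: Pc = R·M0+t = (-0.46610, -0.15493, +1.53026); u = 438.1·(-0.46610)/1.53026 + 310.0 = 176.5593, v = 684.8·(-0.15493)/1.53026 + 236.2 = 166.8688
M1: Pc = R·M1+t = (-0.24285, -0.14748, +1.55722); u = 438.1·(-0.24285)/1.55722 + 310.0 = 241.6788, v = 684.8·(-0.14748)/1.55722 + 236.2 = 171.3430
M2: Pc = R·M2+t = (-0.22230, -0.33827, +1.43974); u = 438.1·(-0.22230)/1.43974 + 310.0 = 242.3566, v = 684.8·(-0.33827)/1.43974 + 236.2 = 75.3037
M3: Pc = R·M3+t = (-0.44555, -0.34572, +1.41278); u = 438.1·(-0.44555)/1.41278 + 310.0 = 171.8348, v = 684.8·(-0.34572)/1.41278 + 236.2 = 68.6247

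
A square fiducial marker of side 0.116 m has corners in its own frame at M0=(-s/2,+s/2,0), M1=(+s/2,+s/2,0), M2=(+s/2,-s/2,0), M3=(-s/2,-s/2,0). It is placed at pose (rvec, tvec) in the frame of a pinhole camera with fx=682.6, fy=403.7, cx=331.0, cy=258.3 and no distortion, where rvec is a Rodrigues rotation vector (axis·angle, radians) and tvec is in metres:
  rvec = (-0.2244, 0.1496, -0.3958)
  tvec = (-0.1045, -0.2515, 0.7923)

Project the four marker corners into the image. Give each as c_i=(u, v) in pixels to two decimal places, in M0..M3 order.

Intrinsics K: fx=682.6, fy=403.7, cx=331.0, cy=258.3
Marker side s = 0.116 m; corners in marker frame (Z=0):
  M0 = (-0.0580, +0.0580, 0)
  M1 = (+0.0580, +0.0580, 0)
  M2 = (+0.0580, -0.0580, 0)
  M3 = (-0.0580, -0.0580, 0)
rvec = (-0.2244, 0.1496, -0.3958), |rvec| = θ = 0.47895 rad = 27.442°
Rodrigues: sinθ=0.46085, 1−cosθ=0.11252; R = I + sinθ·[k]× + (1−cosθ)·[k]×²:
    [+0.91218 +0.36437 +0.18751]
    [-0.39731 +0.89846 +0.18687]
    [-0.10038 -0.24496 +0.96432]
t = (-0.1045, -0.2515, 0.7923) m
M0: Pc = R·M0+t = (-0.13627, -0.17635, +0.78391); u = 682.6·(-0.13627)/0.78391 + 331.0 = 212.3393, v = 403.7·(-0.17635)/0.78391 + 258.3 = 167.4855
M1: Pc = R·M1+t = (-0.03046, -0.22243, +0.77227); u = 682.6·(-0.03046)/0.77227 + 331.0 = 304.0768, v = 403.7·(-0.22243)/0.77227 + 258.3 = 142.0242
M2: Pc = R·M2+t = (-0.07273, -0.32665, +0.80069); u = 682.6·(-0.07273)/0.80069 + 331.0 = 268.9986, v = 403.7·(-0.32665)/0.80069 + 258.3 = 93.6033
M3: Pc = R·M3+t = (-0.17854, -0.28057, +0.81233); u = 682.6·(-0.17854)/0.81233 + 331.0 = 180.9729, v = 403.7·(-0.28057)/0.81233 + 258.3 = 118.8680

c0=(212.34, 167.49) c1=(304.08, 142.02) c2=(269.00, 93.60) c3=(180.97, 118.87)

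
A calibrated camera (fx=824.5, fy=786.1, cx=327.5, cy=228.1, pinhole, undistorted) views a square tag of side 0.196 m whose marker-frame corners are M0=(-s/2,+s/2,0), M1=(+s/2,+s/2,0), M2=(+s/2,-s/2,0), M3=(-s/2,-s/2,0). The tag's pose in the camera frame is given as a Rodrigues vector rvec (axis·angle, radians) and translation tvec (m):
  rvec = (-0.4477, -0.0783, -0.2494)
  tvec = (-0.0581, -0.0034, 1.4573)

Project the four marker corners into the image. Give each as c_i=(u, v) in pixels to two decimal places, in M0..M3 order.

c0=(252.44, 286.18) c1=(363.08, 261.29) c2=(333.82, 170.61) c3=(228.79, 192.58)

Intrinsics K: fx=824.5, fy=786.1, cx=327.5, cy=228.1
Marker side s = 0.196 m; corners in marker frame (Z=0):
  M0 = (-0.0980, +0.0980, 0)
  M1 = (+0.0980, +0.0980, 0)
  M2 = (+0.0980, -0.0980, 0)
  M3 = (-0.0980, -0.0980, 0)
rvec = (-0.4477, -0.0783, -0.2494), |rvec| = θ = 0.51843 rad = 29.704°
Rodrigues: sinθ=0.49551, 1−cosθ=0.13140; R = I + sinθ·[k]× + (1−cosθ)·[k]×²:
    [+0.96659 +0.25552 -0.02025]
    [-0.22124 +0.87160 +0.43746]
    [+0.12943 -0.41837 +0.89901]
t = (-0.0581, -0.0034, 1.4573) m
M0: Pc = R·M0+t = (-0.12779, +0.10370, +1.40362); u = 824.5·(-0.12779)/1.40362 + 327.5 = 252.4373, v = 786.1·(+0.10370)/1.40362 + 228.1 = 286.1764
M1: Pc = R·M1+t = (+0.06167, +0.06034, +1.42898); u = 824.5·(+0.06167)/1.42898 + 327.5 = 363.0806, v = 786.1·(+0.06034)/1.42898 + 228.1 = 261.2910
M2: Pc = R·M2+t = (+0.01159, -0.11050, +1.51098); u = 824.5·(+0.01159)/1.51098 + 327.5 = 333.8219, v = 786.1·(-0.11050)/1.51098 + 228.1 = 170.6127
M3: Pc = R·M3+t = (-0.17787, -0.06714, +1.48562); u = 824.5·(-0.17787)/1.48562 + 327.5 = 228.7860, v = 786.1·(-0.06714)/1.48562 + 228.1 = 192.5761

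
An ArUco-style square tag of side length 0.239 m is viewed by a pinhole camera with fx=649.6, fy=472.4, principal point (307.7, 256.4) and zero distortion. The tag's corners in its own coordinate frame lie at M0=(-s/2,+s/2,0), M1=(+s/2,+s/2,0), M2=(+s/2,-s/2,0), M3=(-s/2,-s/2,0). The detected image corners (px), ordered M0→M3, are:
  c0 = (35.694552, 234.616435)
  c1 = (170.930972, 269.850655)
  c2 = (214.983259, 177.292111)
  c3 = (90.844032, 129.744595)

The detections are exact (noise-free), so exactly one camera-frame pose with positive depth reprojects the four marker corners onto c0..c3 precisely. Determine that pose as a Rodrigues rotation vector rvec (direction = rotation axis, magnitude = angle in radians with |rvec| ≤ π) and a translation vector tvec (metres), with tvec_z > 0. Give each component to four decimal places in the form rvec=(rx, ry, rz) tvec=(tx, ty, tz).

rvec=(-0.0367, -0.6889, 0.3423) tvec=(-0.2864, -0.1193, 1.0650)

Intrinsics K: fx=649.6, fy=472.4, cx=307.7, cy=256.4
Marker side s = 0.239 m; corners in marker frame (Z=0):
  M0 = (-0.1195, +0.1195, 0)
  M1 = (+0.1195, +0.1195, 0)
  M2 = (+0.1195, -0.1195, 0)
  M3 = (-0.1195, -0.1195, 0)
Detected image corners:
  c0 = (35.694552, 234.616435) px
  c1 = (170.930972, 269.850655) px
  c2 = (214.983259, 177.292111) px
  c3 = (90.844032, 129.744595) px
Planar DLT: solve 8×8 A·h = b for H (H[2,2]=1):
  H  [+616.44486 -223.41880 +133.00556]
  H  [+291.09939 +383.55415 +203.50300]
  H  [+0.57915 -0.13652 +1.00000]
B = K⁻¹H; ‖b₁‖=0.938973, ‖b₂‖=0.938973; λ = 2/(‖b₁‖+‖b₂‖) = 1.064994, sign → tz>0 ⇒ λ=+1.064994
r₁ = λ·B[:,0] = (+0.71848,+0.32149,+0.61679); r₂ = λ·B[:,1] = (-0.29742,+0.94361,-0.14540)
r₃ = r₁×r₂ = (-0.62876,-0.07898,+0.77358); SVD([r₁ r₂ r₃]) → R = UVᵀ:
  R  [+0.71848 -0.29742 -0.62876]
  R  [+0.32149 +0.94361 -0.07898]
  R  [+0.61679 -0.14540 +0.77358]
t = (-0.28640, -0.11925, +1.06499) m
tr R = 2.435672; θ = arccos((tr R − 1)/2) = 0.770107 rad = 44.124°
axis k = ((R−Rᵀ)₃₂, (R−Rᵀ)₁₃, (R−Rᵀ)₂₁) / (2 sinθ) = (-0.047699, -0.894516, +0.444483)
rvec = θ·k = (-0.036734, -0.688874, +0.342300)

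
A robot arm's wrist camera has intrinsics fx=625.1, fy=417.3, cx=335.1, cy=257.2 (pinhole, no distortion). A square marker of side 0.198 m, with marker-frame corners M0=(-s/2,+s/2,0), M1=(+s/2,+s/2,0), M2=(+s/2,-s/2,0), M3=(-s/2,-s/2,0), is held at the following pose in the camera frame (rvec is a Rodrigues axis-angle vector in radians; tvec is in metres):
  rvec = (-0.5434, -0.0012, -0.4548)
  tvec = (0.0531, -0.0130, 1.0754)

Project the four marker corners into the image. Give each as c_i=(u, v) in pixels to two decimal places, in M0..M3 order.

Intrinsics K: fx=625.1, fy=417.3, cx=335.1, cy=257.2
Marker side s = 0.198 m; corners in marker frame (Z=0):
  M0 = (-0.0990, +0.0990, 0)
  M1 = (+0.0990, +0.0990, 0)
  M2 = (+0.0990, -0.0990, 0)
  M3 = (-0.0990, -0.0990, 0)
rvec = (-0.5434, -0.0012, -0.4548), |rvec| = θ = 0.70861 rad = 40.600°
Rodrigues: sinθ=0.65078, 1−cosθ=0.24073; R = I + sinθ·[k]× + (1−cosθ)·[k]×²:
    [+0.90083 +0.41800 +0.11738]
    [-0.41737 +0.75927 +0.49931]
    [+0.11959 -0.49879 +0.85843]
t = (0.0531, -0.0130, 1.0754) m
M0: Pc = R·M0+t = (+0.00530, +0.10349, +1.01418); u = 625.1·(+0.00530)/1.01418 + 335.1 = 338.3661, v = 417.3·(+0.10349)/1.01418 + 257.2 = 299.7814
M1: Pc = R·M1+t = (+0.18366, +0.02085, +1.03786); u = 625.1·(+0.18366)/1.03786 + 335.1 = 445.7205, v = 417.3·(+0.02085)/1.03786 + 257.2 = 265.5825
M2: Pc = R·M2+t = (+0.10090, -0.12949, +1.13662); u = 625.1·(+0.10090)/1.13662 + 335.1 = 390.5919, v = 417.3·(-0.12949)/1.13662 + 257.2 = 209.6599
M3: Pc = R·M3+t = (-0.07746, -0.04685, +1.11294); u = 625.1·(-0.07746)/1.11294 + 335.1 = 291.5911, v = 417.3·(-0.04685)/1.11294 + 257.2 = 239.6343

c0=(338.37, 299.78) c1=(445.72, 265.58) c2=(390.59, 209.66) c3=(291.59, 239.63)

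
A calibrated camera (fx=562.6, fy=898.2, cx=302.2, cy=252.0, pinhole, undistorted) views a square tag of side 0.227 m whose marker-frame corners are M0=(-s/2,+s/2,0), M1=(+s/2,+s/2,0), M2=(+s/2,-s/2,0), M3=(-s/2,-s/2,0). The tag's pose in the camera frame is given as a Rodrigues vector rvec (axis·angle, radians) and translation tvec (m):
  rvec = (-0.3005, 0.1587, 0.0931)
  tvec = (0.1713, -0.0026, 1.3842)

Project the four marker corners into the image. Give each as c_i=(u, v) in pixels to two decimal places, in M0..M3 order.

c0=(321.36, 316.00) c1=(416.15, 328.18) c2=(421.33, 185.89) c3=(330.69, 178.06)

Intrinsics K: fx=562.6, fy=898.2, cx=302.2, cy=252.0
Marker side s = 0.227 m; corners in marker frame (Z=0):
  M0 = (-0.1135, +0.1135, 0)
  M1 = (+0.1135, +0.1135, 0)
  M2 = (+0.1135, -0.1135, 0)
  M3 = (-0.1135, -0.1135, 0)
rvec = (-0.3005, 0.1587, 0.0931), |rvec| = θ = 0.35235 rad = 20.188°
Rodrigues: sinθ=0.34511, 1−cosθ=0.06144; R = I + sinθ·[k]× + (1−cosθ)·[k]×²:
    [+0.98325 -0.11478 +0.14159]
    [+0.06759 +0.95103 +0.30163]
    [-0.16928 -0.28701 +0.94285]
t = (0.1713, -0.0026, 1.3842) m
M0: Pc = R·M0+t = (+0.04667, +0.09767, +1.37084); u = 562.6·(+0.04667)/1.37084 + 302.2 = 321.3550, v = 898.2·(+0.09767)/1.37084 + 252.0 = 315.9956
M1: Pc = R·M1+t = (+0.26987, +0.11301, +1.33241); u = 562.6·(+0.26987)/1.33241 + 302.2 = 416.1507, v = 898.2·(+0.11301)/1.33241 + 252.0 = 328.1836
M2: Pc = R·M2+t = (+0.29593, -0.10287, +1.39756); u = 562.6·(+0.29593)/1.39756 + 302.2 = 421.3277, v = 898.2·(-0.10287)/1.39756 + 252.0 = 185.8862
M3: Pc = R·M3+t = (+0.07273, -0.11821, +1.43599); u = 562.6·(+0.07273)/1.43599 + 302.2 = 330.6944, v = 898.2·(-0.11821)/1.43599 + 252.0 = 178.0590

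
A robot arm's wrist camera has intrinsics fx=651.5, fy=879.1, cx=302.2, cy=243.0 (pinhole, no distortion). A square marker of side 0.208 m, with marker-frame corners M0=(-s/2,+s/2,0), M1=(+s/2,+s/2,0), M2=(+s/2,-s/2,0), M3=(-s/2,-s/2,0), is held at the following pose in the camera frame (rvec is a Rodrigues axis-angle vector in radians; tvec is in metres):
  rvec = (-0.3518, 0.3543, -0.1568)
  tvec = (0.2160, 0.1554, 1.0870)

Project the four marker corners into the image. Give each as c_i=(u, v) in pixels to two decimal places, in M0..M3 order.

c0=(379.82, 465.51) c1=(508.26, 441.80) c2=(482.99, 272.80) c3=(364.35, 304.42)

Intrinsics K: fx=651.5, fy=879.1, cx=302.2, cy=243.0
Marker side s = 0.208 m; corners in marker frame (Z=0):
  M0 = (-0.1040, +0.1040, 0)
  M1 = (+0.1040, +0.1040, 0)
  M2 = (+0.1040, -0.1040, 0)
  M3 = (-0.1040, -0.1040, 0)
rvec = (-0.3518, 0.3543, -0.1568), |rvec| = θ = 0.52333 rad = 29.985°
Rodrigues: sinθ=0.49977, 1−cosθ=0.13384; R = I + sinθ·[k]× + (1−cosθ)·[k]×²:
    [+0.92664 +0.08883 +0.36530]
    [-0.21065 +0.92750 +0.30881]
    [-0.31139 -0.36311 +0.87817]
t = (0.2160, 0.1554, 1.0870) m
M0: Pc = R·M0+t = (+0.12887, +0.27377, +1.08162); u = 651.5·(+0.12887)/1.08162 + 302.2 = 379.8216, v = 879.1·(+0.27377)/1.08162 + 243.0 = 465.5081
M1: Pc = R·M1+t = (+0.32161, +0.22995, +1.01685); u = 651.5·(+0.32161)/1.01685 + 302.2 = 508.2556, v = 879.1·(+0.22995)/1.01685 + 243.0 = 441.8010
M2: Pc = R·M2+t = (+0.30313, +0.03703, +1.09238); u = 651.5·(+0.30313)/1.09238 + 302.2 = 482.9897, v = 879.1·(+0.03703)/1.09238 + 243.0 = 272.8017
M3: Pc = R·M3+t = (+0.11039, +0.08085, +1.15715); u = 651.5·(+0.11039)/1.15715 + 302.2 = 364.3528, v = 879.1·(+0.08085)/1.15715 + 243.0 = 304.4209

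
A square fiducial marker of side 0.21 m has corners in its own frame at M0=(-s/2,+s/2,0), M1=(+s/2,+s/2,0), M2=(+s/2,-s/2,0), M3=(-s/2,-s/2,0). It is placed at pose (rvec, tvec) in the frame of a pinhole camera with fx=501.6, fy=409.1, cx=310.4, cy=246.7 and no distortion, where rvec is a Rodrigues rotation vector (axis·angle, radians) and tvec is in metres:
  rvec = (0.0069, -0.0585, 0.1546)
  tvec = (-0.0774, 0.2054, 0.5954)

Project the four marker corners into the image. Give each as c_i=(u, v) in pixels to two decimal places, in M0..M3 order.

c0=(142.64, 450.05) c1=(318.73, 467.82) c2=(345.73, 326.84) c3=(170.06, 306.10)

Intrinsics K: fx=501.6, fy=409.1, cx=310.4, cy=246.7
Marker side s = 0.21 m; corners in marker frame (Z=0):
  M0 = (-0.1050, +0.1050, 0)
  M1 = (+0.1050, +0.1050, 0)
  M2 = (+0.1050, -0.1050, 0)
  M3 = (-0.1050, -0.1050, 0)
rvec = (0.0069, -0.0585, 0.1546), |rvec| = θ = 0.16544 rad = 9.479°
Rodrigues: sinθ=0.16469, 1−cosθ=0.01365; R = I + sinθ·[k]× + (1−cosθ)·[k]×²:
    [+0.98637 -0.15410 -0.05770]
    [+0.15369 +0.98805 -0.01138]
    [+0.05877 +0.00236 +0.99827]
t = (-0.0774, 0.2054, 0.5954) m
M0: Pc = R·M0+t = (-0.19715, +0.29301, +0.58948); u = 501.6·(-0.19715)/0.58948 + 310.4 = 142.6413, v = 409.1·(+0.29301)/0.58948 + 246.7 = 450.0488
M1: Pc = R·M1+t = (+0.00999, +0.32528, +0.60182); u = 501.6·(+0.00999)/0.60182 + 310.4 = 318.7252, v = 409.1·(+0.32528)/0.60182 + 246.7 = 467.8192
M2: Pc = R·M2+t = (+0.04235, +0.11779, +0.60132); u = 501.6·(+0.04235)/0.60132 + 310.4 = 345.7259, v = 409.1·(+0.11779)/0.60132 + 246.7 = 326.8381
M3: Pc = R·M3+t = (-0.16479, +0.08552, +0.58898); u = 501.6·(-0.16479)/0.58898 + 310.4 = 170.0596, v = 409.1·(+0.08552)/0.58898 + 246.7 = 306.0988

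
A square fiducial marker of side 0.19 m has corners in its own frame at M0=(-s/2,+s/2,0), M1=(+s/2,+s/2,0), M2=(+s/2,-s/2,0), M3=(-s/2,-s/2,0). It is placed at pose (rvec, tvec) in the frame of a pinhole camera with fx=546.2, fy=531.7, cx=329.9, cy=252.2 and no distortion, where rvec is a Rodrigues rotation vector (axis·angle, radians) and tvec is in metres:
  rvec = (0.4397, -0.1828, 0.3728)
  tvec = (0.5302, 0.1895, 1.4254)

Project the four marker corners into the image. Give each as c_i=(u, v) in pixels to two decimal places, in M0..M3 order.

c0=(484.20, 340.81) c1=(543.27, 359.15) c2=(582.78, 304.65) c3=(521.97, 283.44)

Intrinsics K: fx=546.2, fy=531.7, cx=329.9, cy=252.2
Marker side s = 0.19 m; corners in marker frame (Z=0):
  M0 = (-0.0950, +0.0950, 0)
  M1 = (+0.0950, +0.0950, 0)
  M2 = (+0.0950, -0.0950, 0)
  M3 = (-0.0950, -0.0950, 0)
rvec = (0.4397, -0.1828, 0.3728), |rvec| = θ = 0.60476 rad = 34.650°
Rodrigues: sinθ=0.56856, 1−cosθ=0.17736; R = I + sinθ·[k]× + (1−cosθ)·[k]×²:
    [+0.91640 -0.38947 -0.09237]
    [+0.31151 +0.83884 -0.44643]
    [+0.25135 +0.38034 +0.89004]
t = (0.5302, 0.1895, 1.4254) m
M0: Pc = R·M0+t = (+0.40614, +0.23960, +1.43765); u = 546.2·(+0.40614)/1.43765 + 329.9 = 484.2037, v = 531.7·(+0.23960)/1.43765 + 252.2 = 340.8122
M1: Pc = R·M1+t = (+0.58026, +0.29878, +1.48541); u = 546.2·(+0.58026)/1.48541 + 329.9 = 543.2667, v = 531.7·(+0.29878)/1.48541 + 252.2 = 359.1491
M2: Pc = R·M2+t = (+0.65426, +0.13940, +1.41315); u = 546.2·(+0.65426)/1.41315 + 329.9 = 582.7791, v = 531.7·(+0.13940)/1.41315 + 252.2 = 304.6508
M3: Pc = R·M3+t = (+0.48014, +0.08022, +1.36539); u = 546.2·(+0.48014)/1.36539 + 329.9 = 521.9721, v = 531.7·(+0.08022)/1.36539 + 252.2 = 283.4373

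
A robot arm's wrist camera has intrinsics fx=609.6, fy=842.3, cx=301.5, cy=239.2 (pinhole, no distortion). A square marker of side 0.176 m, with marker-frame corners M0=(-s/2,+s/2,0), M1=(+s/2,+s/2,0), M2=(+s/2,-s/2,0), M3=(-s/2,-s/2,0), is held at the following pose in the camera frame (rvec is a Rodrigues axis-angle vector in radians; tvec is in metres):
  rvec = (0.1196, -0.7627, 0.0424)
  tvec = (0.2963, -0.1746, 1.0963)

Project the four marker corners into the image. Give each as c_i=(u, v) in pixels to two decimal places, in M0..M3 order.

Intrinsics K: fx=609.6, fy=842.3, cx=301.5, cy=239.2
Marker side s = 0.176 m; corners in marker frame (Z=0):
  M0 = (-0.0880, +0.0880, 0)
  M1 = (+0.0880, +0.0880, 0)
  M2 = (+0.0880, -0.0880, 0)
  M3 = (-0.0880, -0.0880, 0)
rvec = (0.1196, -0.7627, 0.0424), |rvec| = θ = 0.77318 rad = 44.300°
Rodrigues: sinθ=0.69842, 1−cosθ=0.28431; R = I + sinθ·[k]× + (1−cosθ)·[k]×²:
    [+0.72249 -0.08168 -0.68654]
    [-0.00508 +0.99234 -0.12341]
    [+0.69136 +0.09266 +0.71655]
t = (0.2963, -0.1746, 1.0963) m
M0: Pc = R·M0+t = (+0.22553, -0.08683, +1.04361); u = 609.6·(+0.22553)/1.04361 + 301.5 = 433.2390, v = 842.3·(-0.08683)/1.04361 + 239.2 = 169.1223
M1: Pc = R·M1+t = (+0.35269, -0.08772, +1.16529); u = 609.6·(+0.35269)/1.16529 + 301.5 = 486.0035, v = 842.3·(-0.08772)/1.16529 + 239.2 = 175.7932
M2: Pc = R·M2+t = (+0.36707, -0.26237, +1.14899); u = 609.6·(+0.36707)/1.14899 + 301.5 = 496.2494, v = 842.3·(-0.26237)/1.14899 + 239.2 = 46.8590
M3: Pc = R·M3+t = (+0.23991, -0.26148, +1.02731); u = 609.6·(+0.23991)/1.02731 + 301.5 = 443.8609, v = 842.3·(-0.26148)/1.02731 + 239.2 = 24.8106

c0=(433.24, 169.12) c1=(486.00, 175.79) c2=(496.25, 46.86) c3=(443.86, 24.81)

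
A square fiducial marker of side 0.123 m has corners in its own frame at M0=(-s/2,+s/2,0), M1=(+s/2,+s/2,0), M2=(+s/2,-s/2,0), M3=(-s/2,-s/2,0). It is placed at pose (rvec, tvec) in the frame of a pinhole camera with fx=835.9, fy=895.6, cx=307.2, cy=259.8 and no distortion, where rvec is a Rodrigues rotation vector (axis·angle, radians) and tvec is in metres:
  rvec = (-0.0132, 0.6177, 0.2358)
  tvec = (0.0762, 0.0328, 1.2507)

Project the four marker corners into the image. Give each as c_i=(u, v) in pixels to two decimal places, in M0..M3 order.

c0=(316.24, 314.95) c1=(383.34, 337.59) c2=(402.71, 249.59) c3=(334.16, 231.68)

Intrinsics K: fx=835.9, fy=895.6, cx=307.2, cy=259.8
Marker side s = 0.123 m; corners in marker frame (Z=0):
  M0 = (-0.0615, +0.0615, 0)
  M1 = (+0.0615, +0.0615, 0)
  M2 = (+0.0615, -0.0615, 0)
  M3 = (-0.0615, -0.0615, 0)
rvec = (-0.0132, 0.6177, 0.2358), |rvec| = θ = 0.66131 rad = 37.890°
Rodrigues: sinθ=0.61415, 1−cosθ=0.21081; R = I + sinθ·[k]× + (1−cosθ)·[k]×²:
    [+0.78927 -0.22292 +0.57215]
    [+0.21505 +0.97311 +0.08247]
    [-0.57515 +0.05795 +0.81599]
t = (0.0762, 0.0328, 1.2507) m
M0: Pc = R·M0+t = (+0.01395, +0.07942, +1.28964); u = 835.9·(+0.01395)/1.28964 + 307.2 = 316.2422, v = 895.6·(+0.07942)/1.28964 + 259.8 = 314.9544
M1: Pc = R·M1+t = (+0.11103, +0.10587, +1.21889); u = 835.9·(+0.11103)/1.21889 + 307.2 = 383.3436, v = 895.6·(+0.10587)/1.21889 + 259.8 = 337.5913
M2: Pc = R·M2+t = (+0.13845, -0.01382, +1.21176); u = 835.9·(+0.13845)/1.21176 + 307.2 = 402.7054, v = 895.6·(-0.01382)/1.21176 + 259.8 = 249.5853
M3: Pc = R·M3+t = (+0.04137, -0.04027, +1.28251); u = 835.9·(+0.04137)/1.28251 + 307.2 = 334.1631, v = 895.6·(-0.04027)/1.28251 + 259.8 = 231.6770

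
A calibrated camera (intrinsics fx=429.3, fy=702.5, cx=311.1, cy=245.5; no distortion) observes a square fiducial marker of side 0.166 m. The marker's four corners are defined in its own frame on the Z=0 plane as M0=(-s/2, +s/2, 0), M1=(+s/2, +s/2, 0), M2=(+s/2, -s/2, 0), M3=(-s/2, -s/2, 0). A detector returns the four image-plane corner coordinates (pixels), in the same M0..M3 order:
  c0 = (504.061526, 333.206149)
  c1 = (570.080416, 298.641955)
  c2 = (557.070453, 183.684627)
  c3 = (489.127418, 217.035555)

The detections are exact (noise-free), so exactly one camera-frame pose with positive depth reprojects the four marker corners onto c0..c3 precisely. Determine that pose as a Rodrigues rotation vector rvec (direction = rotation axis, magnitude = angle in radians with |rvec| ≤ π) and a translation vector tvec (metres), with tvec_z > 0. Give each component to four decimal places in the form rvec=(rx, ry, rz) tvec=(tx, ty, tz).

Intrinsics K: fx=429.3, fy=702.5, cx=311.1, cy=245.5
Marker side s = 0.166 m; corners in marker frame (Z=0):
  M0 = (-0.0830, +0.0830, 0)
  M1 = (+0.0830, +0.0830, 0)
  M2 = (+0.0830, -0.0830, 0)
  M3 = (-0.0830, -0.0830, 0)
Detected image corners:
  c0 = (504.061526, 333.206149) px
  c1 = (570.080416, 298.641955) px
  c2 = (557.070453, 183.684627) px
  c3 = (489.127418, 217.035555) px
Planar DLT: solve 8×8 A·h = b for H (H[2,2]=1):
  H  [+460.41440 +163.96246 +530.47113]
  H  [-176.85760 +735.01908 +258.71296]
  H  [+0.10751 +0.15063 +1.00000]
B = K⁻¹H; ‖b₁‖=1.041363, ‖b₂‖=1.041363; λ = 2/(‖b₁‖+‖b₂‖) = 0.960280, sign → tz>0 ⇒ λ=+0.960280
r₁ = λ·B[:,0] = (+0.95507,-0.27783,+0.10324); r₂ = λ·B[:,1] = (+0.26194,+0.95418,+0.14464)
r₃ = r₁×r₂ = (-0.13869,-0.11110,+0.98408); SVD([r₁ r₂ r₃]) → R = UVᵀ:
  R  [+0.95507 +0.26194 -0.13869]
  R  [-0.27783 +0.95418 -0.11110]
  R  [+0.10324 +0.14464 +0.98408]
t = (+0.49070, +0.01806, +0.96028) m
tr R = 2.893333; θ = arccos((tr R − 1)/2) = 0.328068 rad = 18.797°
axis k = ((R−Rᵀ)₃₂, (R−Rᵀ)₁₃, (R−Rᵀ)₂₁) / (2 sinθ) = (+0.396859, -0.375413, -0.837596)
rvec = θ·k = (+0.130197, -0.123161, -0.274789)

rvec=(0.1302, -0.1232, -0.2748) tvec=(0.4907, 0.0181, 0.9603)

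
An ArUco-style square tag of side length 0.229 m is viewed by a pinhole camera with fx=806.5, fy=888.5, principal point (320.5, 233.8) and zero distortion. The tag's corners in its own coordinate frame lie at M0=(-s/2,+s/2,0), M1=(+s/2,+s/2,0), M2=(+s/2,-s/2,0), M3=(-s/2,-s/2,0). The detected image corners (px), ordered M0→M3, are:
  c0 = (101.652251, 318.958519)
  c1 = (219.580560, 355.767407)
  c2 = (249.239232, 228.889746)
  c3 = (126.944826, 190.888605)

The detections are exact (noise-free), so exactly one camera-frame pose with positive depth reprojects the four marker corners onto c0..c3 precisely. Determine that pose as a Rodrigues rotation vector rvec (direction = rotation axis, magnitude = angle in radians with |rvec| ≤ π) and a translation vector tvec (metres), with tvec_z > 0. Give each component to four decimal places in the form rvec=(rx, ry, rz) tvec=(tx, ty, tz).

Intrinsics K: fx=806.5, fy=888.5, cx=320.5, cy=233.8
Marker side s = 0.229 m; corners in marker frame (Z=0):
  M0 = (-0.1145, +0.1145, 0)
  M1 = (+0.1145, +0.1145, 0)
  M2 = (+0.1145, -0.1145, 0)
  M3 = (-0.1145, -0.1145, 0)
Detected image corners:
  c0 = (101.652251, 318.958519) px
  c1 = (219.580560, 355.767407) px
  c2 = (249.239232, 228.889746) px
  c3 = (126.944826, 190.888605) px
Planar DLT: solve 8×8 A·h = b for H (H[2,2]=1):
  H  [+523.39468 -92.51321 +174.06950]
  H  [+161.82300 +599.75341 +274.76402]
  H  [-0.00537 +0.15751 +1.00000]
B = K⁻¹H; ‖b₁‖=0.676504, ‖b₂‖=0.676504; λ = 2/(‖b₁‖+‖b₂‖) = 1.478189, sign → tz>0 ⇒ λ=+1.478189
r₁ = λ·B[:,0] = (+0.96246,+0.27131,-0.00795); r₂ = λ·B[:,1] = (-0.26209,+0.93654,+0.23282)
r₃ = r₁×r₂ = (+0.07061,-0.22200,+0.97249); SVD([r₁ r₂ r₃]) → R = UVᵀ:
  R  [+0.96246 -0.26209 +0.07061]
  R  [+0.27131 +0.93654 -0.22200]
  R  [-0.00795 +0.23282 +0.97249]
t = (-0.26838, +0.06815, +1.47819) m
tr R = 2.871483; θ = arccos((tr R − 1)/2) = 0.360440 rad = 20.652°
axis k = ((R−Rᵀ)₃₂, (R−Rᵀ)₁₃, (R−Rᵀ)₂₁) / (2 sinθ) = (+0.644799, +0.111366, +0.756195)
rvec = θ·k = (+0.232412, +0.040141, +0.272563)

rvec=(0.2324, 0.0401, 0.2726) tvec=(-0.2684, 0.0682, 1.4782)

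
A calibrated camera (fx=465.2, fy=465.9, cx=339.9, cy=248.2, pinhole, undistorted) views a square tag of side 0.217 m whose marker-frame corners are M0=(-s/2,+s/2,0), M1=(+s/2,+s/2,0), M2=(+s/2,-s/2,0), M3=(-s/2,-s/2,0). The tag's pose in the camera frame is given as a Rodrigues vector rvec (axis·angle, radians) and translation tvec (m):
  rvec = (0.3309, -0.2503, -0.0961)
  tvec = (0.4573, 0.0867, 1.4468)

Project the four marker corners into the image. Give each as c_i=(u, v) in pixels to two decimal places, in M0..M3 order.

c0=(454.21, 313.18) c1=(515.06, 302.07) c2=(520.19, 238.46) c3=(456.35, 247.89)

Intrinsics K: fx=465.2, fy=465.9, cx=339.9, cy=248.2
Marker side s = 0.217 m; corners in marker frame (Z=0):
  M0 = (-0.1085, +0.1085, 0)
  M1 = (+0.1085, +0.1085, 0)
  M2 = (+0.1085, -0.1085, 0)
  M3 = (-0.1085, -0.1085, 0)
rvec = (0.3309, -0.2503, -0.0961), |rvec| = θ = 0.42589 rad = 24.402°
Rodrigues: sinθ=0.41313, 1−cosθ=0.08933; R = I + sinθ·[k]× + (1−cosθ)·[k]×²:
    [+0.96460 +0.05243 -0.25846]
    [-0.13401 +0.94153 -0.30914]
    [+0.22714 +0.33283 +0.91522]
t = (0.4573, 0.0867, 1.4468) m
M0: Pc = R·M0+t = (+0.35833, +0.20340, +1.45827); u = 465.2·(+0.35833)/1.45827 + 339.9 = 454.2104, v = 465.9·(+0.20340)/1.45827 + 248.2 = 313.1827
M1: Pc = R·M1+t = (+0.56765, +0.17432, +1.50756); u = 465.2·(+0.56765)/1.50756 + 339.9 = 515.0639, v = 465.9·(+0.17432)/1.50756 + 248.2 = 302.0710
M2: Pc = R·M2+t = (+0.55627, -0.03000, +1.43533); u = 465.2·(+0.55627)/1.43533 + 339.9 = 520.1905, v = 465.9·(-0.03000)/1.43533 + 248.2 = 238.4635
M3: Pc = R·M3+t = (+0.34695, -0.00092, +1.38604); u = 465.2·(+0.34695)/1.38604 + 339.9 = 456.3483, v = 465.9·(-0.00092)/1.38604 + 248.2 = 247.8923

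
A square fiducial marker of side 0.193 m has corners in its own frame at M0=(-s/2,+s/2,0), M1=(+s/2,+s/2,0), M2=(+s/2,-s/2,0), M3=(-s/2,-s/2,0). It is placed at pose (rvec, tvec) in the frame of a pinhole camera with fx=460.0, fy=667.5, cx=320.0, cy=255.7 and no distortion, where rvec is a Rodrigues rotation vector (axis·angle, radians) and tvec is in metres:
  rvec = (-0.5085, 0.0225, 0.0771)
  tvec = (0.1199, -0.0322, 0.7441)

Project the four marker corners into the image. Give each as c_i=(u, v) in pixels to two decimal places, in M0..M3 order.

Intrinsics K: fx=460.0, fy=667.5, cx=320.0, cy=255.7
Marker side s = 0.193 m; corners in marker frame (Z=0):
  M0 = (-0.0965, +0.0965, 0)
  M1 = (+0.0965, +0.0965, 0)
  M2 = (+0.0965, -0.0965, 0)
  M3 = (-0.0965, -0.0965, 0)
rvec = (-0.5085, 0.0225, 0.0771), |rvec| = θ = 0.51480 rad = 29.496°
Rodrigues: sinθ=0.49236, 1−cosθ=0.12961; R = I + sinθ·[k]× + (1−cosθ)·[k]×²:
    [+0.99685 -0.07933 +0.00235]
    [+0.06814 +0.87064 +0.48718]
    [-0.04069 -0.48549 +0.87330]
t = (0.1199, -0.0322, 0.7441) m
M0: Pc = R·M0+t = (+0.01605, +0.04524, +0.70118); u = 460.0·(+0.01605)/0.70118 + 320.0 = 330.5285, v = 667.5·(+0.04524)/0.70118 + 255.7 = 298.7677
M1: Pc = R·M1+t = (+0.20844, +0.05839, +0.69332); u = 460.0·(+0.20844)/0.69332 + 320.0 = 458.2937, v = 667.5·(+0.05839)/0.69332 + 255.7 = 311.9175
M2: Pc = R·M2+t = (+0.22375, -0.10964, +0.78702); u = 460.0·(+0.22375)/0.78702 + 320.0 = 450.7785, v = 667.5·(-0.10964)/0.78702 + 255.7 = 162.7102
M3: Pc = R·M3+t = (+0.03136, -0.12279, +0.79488); u = 460.0·(+0.03136)/0.79488 + 320.0 = 338.1484, v = 667.5·(-0.12279)/0.79488 + 255.7 = 152.5847

c0=(330.53, 298.77) c1=(458.29, 311.92) c2=(450.78, 162.71) c3=(338.15, 152.58)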